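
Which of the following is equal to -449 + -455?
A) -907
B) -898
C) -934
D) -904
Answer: D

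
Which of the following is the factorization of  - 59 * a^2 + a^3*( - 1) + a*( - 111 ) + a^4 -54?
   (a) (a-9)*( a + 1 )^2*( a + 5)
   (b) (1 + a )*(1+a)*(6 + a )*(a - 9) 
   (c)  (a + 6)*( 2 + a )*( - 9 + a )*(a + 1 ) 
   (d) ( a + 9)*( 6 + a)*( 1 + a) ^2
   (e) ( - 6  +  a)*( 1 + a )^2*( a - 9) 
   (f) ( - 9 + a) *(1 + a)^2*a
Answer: b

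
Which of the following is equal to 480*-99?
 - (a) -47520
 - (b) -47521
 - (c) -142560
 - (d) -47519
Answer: a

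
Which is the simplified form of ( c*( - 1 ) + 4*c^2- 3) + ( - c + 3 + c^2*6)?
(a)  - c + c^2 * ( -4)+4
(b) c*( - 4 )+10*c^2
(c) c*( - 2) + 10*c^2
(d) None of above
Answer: c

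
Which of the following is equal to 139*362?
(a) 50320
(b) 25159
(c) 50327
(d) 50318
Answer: d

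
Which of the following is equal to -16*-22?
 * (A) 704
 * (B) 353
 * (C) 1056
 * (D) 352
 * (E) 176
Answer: D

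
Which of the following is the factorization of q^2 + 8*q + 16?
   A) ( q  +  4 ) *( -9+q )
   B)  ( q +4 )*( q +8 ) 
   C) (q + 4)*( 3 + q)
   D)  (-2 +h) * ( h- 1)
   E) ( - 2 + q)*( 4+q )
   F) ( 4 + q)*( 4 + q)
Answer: F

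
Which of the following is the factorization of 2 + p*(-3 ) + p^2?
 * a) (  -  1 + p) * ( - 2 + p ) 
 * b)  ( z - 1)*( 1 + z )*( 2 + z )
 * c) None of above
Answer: a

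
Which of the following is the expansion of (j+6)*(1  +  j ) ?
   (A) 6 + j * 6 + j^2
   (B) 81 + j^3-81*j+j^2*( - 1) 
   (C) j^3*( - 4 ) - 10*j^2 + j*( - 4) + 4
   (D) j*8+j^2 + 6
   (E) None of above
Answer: E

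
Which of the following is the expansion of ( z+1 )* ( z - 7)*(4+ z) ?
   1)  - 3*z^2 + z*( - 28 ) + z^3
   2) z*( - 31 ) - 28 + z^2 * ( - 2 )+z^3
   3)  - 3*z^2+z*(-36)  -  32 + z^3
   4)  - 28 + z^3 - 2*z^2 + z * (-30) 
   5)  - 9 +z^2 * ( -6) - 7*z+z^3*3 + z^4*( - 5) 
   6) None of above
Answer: 2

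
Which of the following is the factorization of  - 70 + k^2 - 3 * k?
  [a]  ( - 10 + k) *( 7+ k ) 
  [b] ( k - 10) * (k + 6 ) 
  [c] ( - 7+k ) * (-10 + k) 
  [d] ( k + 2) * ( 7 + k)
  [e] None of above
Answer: a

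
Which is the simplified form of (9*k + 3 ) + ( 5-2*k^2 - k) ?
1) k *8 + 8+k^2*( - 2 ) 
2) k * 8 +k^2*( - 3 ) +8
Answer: 1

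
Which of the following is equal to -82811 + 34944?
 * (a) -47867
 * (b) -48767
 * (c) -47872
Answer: a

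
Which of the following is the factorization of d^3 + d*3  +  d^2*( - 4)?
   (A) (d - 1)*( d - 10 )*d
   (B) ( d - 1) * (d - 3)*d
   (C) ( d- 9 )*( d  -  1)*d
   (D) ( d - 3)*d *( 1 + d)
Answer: B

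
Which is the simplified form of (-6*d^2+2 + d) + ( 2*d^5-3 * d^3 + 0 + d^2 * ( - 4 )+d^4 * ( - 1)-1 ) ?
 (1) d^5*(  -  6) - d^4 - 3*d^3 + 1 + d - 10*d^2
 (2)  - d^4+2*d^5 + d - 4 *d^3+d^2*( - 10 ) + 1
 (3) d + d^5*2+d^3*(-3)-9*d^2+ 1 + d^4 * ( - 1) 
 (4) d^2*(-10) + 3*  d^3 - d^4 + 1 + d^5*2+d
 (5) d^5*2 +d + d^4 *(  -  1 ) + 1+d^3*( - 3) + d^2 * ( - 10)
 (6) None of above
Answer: 5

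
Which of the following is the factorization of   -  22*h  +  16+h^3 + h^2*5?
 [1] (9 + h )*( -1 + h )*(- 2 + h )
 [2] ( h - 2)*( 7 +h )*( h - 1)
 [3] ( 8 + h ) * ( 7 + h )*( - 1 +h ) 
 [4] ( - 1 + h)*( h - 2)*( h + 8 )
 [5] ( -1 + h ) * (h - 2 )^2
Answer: 4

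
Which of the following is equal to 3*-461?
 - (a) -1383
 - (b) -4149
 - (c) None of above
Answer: a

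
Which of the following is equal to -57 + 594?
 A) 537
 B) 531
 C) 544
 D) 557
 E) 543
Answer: A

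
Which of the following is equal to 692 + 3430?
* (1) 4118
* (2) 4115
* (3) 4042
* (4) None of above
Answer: 4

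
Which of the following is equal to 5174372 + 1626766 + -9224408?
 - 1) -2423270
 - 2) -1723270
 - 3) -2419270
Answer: 1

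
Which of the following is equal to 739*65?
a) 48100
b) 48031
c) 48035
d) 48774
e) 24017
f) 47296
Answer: c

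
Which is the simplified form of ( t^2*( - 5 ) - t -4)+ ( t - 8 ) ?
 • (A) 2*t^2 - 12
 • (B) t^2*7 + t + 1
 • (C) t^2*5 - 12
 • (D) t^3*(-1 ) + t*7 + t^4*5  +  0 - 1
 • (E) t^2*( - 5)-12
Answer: E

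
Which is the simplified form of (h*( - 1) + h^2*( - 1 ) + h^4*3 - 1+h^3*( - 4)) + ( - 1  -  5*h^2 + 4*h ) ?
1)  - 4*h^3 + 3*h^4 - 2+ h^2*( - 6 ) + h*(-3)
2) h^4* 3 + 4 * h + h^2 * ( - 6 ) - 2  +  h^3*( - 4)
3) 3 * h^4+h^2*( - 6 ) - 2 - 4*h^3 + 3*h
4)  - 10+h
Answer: 3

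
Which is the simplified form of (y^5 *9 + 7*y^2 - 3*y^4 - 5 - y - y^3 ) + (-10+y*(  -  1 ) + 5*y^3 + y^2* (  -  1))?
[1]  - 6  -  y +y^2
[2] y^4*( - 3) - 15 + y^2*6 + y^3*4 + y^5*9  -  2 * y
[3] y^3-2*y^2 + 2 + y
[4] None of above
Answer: 2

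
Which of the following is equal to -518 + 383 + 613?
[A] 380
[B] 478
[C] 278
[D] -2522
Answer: B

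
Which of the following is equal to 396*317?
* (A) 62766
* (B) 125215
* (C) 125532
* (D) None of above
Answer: C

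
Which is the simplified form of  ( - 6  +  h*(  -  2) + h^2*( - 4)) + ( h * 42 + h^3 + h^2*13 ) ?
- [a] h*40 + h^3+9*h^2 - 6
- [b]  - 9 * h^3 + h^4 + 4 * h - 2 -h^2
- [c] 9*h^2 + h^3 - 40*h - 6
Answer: a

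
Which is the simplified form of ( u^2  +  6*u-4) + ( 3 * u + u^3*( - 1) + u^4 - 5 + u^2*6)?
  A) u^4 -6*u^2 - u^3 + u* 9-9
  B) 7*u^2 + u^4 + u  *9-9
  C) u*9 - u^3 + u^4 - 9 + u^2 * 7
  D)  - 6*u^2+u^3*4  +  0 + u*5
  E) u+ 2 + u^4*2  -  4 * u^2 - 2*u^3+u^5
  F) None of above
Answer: C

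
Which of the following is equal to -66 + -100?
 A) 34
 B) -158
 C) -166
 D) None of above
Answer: C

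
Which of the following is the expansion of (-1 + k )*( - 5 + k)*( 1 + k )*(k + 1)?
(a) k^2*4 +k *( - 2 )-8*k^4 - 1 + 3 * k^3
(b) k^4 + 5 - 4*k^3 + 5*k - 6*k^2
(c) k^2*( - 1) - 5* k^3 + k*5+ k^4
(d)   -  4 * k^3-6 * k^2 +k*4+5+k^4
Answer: d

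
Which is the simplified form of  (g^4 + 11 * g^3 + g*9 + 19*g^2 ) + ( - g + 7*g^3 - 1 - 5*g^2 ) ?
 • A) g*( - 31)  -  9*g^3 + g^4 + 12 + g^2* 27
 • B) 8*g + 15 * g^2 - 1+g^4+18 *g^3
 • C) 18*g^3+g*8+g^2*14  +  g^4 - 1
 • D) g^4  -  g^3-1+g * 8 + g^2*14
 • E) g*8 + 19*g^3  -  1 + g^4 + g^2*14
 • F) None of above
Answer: C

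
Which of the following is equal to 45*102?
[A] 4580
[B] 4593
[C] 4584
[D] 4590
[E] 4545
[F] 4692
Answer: D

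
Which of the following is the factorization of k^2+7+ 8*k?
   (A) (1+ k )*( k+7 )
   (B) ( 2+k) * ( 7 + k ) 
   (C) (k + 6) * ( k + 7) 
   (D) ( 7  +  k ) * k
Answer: A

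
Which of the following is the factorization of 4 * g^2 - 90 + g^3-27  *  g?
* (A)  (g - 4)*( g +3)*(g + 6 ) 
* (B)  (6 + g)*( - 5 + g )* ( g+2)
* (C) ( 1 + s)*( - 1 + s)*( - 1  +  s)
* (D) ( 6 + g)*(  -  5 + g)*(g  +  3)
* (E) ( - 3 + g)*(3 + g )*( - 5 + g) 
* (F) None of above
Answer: D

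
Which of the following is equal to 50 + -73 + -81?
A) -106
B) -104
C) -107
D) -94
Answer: B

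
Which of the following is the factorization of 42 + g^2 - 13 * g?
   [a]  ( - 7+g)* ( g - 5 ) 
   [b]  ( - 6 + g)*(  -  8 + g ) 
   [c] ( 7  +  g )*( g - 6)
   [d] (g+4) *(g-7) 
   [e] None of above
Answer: e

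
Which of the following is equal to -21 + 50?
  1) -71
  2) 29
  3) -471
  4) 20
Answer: 2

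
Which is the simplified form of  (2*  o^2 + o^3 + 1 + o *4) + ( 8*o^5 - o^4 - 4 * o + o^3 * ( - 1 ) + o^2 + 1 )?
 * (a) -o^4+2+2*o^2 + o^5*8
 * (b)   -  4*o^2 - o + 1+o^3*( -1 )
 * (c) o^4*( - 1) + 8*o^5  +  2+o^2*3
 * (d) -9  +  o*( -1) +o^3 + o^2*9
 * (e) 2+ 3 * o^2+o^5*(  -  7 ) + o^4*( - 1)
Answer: c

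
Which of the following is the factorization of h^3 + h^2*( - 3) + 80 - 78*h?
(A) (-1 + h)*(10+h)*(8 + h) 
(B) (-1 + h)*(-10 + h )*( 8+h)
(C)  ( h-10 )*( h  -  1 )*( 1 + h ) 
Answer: B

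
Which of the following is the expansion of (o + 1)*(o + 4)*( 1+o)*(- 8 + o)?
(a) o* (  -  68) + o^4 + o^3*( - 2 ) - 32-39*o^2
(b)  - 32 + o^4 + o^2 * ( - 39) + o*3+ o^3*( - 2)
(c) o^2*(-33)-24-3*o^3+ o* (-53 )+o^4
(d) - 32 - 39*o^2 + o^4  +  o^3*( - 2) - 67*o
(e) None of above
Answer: a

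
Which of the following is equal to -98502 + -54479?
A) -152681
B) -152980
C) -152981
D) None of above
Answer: C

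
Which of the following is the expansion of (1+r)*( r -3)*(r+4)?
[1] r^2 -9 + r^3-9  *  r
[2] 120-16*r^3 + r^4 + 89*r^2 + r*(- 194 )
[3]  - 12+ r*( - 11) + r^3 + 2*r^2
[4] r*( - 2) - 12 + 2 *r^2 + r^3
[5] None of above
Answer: 3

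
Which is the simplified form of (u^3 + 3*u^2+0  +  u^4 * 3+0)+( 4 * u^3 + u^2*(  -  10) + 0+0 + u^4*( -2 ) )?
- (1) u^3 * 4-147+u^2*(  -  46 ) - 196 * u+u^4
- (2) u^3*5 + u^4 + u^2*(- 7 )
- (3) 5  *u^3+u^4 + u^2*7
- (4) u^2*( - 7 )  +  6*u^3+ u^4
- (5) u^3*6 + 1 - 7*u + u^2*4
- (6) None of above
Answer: 2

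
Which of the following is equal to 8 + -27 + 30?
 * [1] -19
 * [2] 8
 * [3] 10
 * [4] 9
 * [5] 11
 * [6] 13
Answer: 5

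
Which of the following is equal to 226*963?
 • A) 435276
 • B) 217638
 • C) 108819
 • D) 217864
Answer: B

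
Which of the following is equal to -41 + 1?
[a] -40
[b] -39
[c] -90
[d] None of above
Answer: a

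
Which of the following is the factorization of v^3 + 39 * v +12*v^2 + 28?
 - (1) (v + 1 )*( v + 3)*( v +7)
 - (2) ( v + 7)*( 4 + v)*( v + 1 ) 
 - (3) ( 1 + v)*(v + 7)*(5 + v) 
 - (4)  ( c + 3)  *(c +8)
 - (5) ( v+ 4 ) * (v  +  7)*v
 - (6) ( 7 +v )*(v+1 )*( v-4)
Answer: 2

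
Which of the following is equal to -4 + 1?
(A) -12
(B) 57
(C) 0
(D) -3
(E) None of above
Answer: D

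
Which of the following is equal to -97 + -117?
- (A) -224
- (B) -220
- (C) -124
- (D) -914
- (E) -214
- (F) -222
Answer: E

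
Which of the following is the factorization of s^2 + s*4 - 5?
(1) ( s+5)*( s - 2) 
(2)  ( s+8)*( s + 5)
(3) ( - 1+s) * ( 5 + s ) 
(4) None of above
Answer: 3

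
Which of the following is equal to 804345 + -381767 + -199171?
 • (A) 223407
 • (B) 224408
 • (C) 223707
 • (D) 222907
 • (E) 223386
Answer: A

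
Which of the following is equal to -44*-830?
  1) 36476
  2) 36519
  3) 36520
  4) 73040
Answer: 3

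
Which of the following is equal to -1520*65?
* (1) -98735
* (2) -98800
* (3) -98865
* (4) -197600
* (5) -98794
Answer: 2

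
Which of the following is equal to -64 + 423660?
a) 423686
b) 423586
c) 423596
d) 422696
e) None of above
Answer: c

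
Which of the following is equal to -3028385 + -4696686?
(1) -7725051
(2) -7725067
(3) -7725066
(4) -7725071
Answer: 4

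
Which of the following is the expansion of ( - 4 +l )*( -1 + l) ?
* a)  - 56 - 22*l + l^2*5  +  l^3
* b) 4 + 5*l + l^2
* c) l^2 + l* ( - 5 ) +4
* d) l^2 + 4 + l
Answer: c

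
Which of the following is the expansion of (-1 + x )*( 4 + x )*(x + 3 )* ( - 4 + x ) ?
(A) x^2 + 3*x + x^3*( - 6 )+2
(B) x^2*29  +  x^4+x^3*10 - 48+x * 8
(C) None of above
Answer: C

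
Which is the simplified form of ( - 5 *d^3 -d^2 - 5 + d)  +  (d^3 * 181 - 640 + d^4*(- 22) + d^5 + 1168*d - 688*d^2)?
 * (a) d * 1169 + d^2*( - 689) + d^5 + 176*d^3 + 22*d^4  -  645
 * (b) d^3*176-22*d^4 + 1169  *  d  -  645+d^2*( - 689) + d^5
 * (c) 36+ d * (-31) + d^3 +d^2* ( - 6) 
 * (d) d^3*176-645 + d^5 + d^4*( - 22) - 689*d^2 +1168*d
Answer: b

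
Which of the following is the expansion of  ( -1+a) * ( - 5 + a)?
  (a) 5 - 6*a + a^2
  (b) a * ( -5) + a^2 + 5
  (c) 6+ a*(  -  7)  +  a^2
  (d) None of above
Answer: a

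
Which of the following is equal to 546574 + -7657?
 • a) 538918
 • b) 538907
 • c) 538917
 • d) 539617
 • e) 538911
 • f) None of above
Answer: c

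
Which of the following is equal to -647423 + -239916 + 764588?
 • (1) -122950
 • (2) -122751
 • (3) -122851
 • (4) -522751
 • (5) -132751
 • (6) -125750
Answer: 2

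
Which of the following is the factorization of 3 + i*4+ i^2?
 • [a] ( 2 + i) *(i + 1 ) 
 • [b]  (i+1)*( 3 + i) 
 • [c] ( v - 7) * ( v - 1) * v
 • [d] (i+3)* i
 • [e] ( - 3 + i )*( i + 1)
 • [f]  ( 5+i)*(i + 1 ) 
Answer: b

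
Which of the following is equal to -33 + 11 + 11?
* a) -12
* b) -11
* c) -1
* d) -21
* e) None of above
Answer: b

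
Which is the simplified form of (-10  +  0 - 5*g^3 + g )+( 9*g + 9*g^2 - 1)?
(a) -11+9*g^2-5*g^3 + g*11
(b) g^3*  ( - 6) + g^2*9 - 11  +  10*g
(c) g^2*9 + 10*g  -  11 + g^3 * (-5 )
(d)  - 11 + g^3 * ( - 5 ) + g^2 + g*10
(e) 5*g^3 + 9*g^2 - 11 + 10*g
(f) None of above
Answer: c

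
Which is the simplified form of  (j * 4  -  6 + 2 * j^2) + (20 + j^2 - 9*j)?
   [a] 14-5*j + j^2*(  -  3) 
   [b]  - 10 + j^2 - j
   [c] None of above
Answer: c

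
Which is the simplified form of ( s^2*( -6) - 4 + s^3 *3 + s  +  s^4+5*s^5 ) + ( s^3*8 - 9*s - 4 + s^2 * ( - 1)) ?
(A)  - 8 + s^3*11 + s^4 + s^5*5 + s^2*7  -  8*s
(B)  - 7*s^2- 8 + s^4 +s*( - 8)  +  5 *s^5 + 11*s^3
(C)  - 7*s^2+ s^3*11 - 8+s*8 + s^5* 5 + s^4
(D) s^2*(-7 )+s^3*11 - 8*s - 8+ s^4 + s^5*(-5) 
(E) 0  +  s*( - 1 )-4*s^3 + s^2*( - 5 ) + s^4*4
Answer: B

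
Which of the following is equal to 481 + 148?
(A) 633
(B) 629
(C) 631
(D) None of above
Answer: B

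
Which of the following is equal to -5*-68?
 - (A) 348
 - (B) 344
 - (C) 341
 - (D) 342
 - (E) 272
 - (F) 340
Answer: F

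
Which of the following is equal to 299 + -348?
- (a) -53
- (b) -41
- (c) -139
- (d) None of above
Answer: d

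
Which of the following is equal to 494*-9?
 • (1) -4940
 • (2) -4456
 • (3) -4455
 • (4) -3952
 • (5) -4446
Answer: 5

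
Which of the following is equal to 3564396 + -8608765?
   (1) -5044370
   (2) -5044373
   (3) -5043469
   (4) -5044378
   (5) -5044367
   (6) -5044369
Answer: 6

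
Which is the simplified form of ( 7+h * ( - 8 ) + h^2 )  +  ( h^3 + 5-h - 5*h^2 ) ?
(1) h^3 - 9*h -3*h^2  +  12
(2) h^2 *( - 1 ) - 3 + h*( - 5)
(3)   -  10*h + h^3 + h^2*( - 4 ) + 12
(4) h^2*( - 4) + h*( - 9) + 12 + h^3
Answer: 4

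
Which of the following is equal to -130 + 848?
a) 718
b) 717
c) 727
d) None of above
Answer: a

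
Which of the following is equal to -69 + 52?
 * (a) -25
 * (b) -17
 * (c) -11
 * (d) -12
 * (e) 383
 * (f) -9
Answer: b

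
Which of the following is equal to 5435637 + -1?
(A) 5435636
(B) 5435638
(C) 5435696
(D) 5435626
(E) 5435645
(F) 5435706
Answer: A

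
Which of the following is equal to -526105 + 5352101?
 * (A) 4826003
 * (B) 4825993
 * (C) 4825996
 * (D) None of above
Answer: C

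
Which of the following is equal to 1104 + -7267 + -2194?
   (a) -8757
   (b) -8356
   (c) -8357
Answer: c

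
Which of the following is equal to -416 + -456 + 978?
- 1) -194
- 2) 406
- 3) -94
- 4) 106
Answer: 4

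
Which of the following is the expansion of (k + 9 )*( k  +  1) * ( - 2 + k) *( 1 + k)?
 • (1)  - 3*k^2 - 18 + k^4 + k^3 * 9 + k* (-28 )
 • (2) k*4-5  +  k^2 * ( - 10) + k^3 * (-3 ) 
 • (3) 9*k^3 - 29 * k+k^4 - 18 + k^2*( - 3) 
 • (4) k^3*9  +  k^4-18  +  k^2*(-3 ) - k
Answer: 3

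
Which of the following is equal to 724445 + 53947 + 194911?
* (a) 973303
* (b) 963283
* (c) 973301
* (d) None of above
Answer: a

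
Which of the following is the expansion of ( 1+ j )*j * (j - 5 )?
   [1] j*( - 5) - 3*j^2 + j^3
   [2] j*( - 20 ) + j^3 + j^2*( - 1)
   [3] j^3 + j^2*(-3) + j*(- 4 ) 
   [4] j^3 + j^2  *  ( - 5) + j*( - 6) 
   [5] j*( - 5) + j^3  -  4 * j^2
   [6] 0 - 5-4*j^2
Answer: 5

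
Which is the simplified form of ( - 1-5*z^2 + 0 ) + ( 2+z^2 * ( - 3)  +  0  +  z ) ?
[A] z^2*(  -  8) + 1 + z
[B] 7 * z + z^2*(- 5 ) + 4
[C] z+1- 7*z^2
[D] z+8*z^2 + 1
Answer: A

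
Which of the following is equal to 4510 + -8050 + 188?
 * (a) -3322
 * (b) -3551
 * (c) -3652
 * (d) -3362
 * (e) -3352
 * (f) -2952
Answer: e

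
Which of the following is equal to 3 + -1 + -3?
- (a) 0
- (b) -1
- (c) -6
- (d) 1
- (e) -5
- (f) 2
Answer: b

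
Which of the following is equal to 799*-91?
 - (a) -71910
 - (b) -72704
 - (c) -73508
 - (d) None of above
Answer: d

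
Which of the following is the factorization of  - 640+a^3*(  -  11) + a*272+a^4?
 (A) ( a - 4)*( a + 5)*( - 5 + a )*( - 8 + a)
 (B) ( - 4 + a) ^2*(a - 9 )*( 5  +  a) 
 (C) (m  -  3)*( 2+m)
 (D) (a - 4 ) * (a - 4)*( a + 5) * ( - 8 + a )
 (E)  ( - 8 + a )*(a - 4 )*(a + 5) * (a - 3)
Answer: D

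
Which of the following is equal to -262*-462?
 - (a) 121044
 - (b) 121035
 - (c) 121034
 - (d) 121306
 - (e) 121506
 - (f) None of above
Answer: a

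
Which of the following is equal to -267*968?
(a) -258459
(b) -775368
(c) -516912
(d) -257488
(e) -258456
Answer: e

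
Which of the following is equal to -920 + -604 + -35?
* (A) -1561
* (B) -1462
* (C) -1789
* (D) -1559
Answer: D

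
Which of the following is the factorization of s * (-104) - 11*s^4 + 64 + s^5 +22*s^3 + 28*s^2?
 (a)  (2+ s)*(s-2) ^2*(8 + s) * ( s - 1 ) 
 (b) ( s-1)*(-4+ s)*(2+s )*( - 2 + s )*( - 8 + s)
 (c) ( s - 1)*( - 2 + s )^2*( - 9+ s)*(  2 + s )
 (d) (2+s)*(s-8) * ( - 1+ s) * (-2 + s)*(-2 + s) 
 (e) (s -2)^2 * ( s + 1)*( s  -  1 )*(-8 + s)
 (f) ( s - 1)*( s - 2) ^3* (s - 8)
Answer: d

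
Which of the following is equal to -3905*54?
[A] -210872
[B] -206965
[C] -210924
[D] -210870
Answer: D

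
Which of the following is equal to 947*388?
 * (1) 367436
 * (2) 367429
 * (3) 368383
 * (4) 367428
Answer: 1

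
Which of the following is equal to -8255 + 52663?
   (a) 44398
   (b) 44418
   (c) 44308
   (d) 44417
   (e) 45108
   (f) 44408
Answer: f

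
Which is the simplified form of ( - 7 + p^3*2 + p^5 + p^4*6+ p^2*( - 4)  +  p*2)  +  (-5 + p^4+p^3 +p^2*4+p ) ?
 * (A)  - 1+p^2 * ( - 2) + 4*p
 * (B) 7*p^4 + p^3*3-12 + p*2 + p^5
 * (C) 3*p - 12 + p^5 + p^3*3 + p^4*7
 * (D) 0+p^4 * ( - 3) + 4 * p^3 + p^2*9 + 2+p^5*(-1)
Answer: C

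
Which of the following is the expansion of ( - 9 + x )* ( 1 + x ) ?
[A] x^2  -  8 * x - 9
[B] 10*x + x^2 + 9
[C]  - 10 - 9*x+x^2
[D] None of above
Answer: A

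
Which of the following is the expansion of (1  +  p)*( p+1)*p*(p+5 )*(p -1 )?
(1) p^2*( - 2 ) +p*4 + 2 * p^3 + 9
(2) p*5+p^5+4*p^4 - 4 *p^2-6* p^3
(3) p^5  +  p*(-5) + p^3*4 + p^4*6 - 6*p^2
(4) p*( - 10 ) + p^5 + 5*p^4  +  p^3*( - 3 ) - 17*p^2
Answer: 3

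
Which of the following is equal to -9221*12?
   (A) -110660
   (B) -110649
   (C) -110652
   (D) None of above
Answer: C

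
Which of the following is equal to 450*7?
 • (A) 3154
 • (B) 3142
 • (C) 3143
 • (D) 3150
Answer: D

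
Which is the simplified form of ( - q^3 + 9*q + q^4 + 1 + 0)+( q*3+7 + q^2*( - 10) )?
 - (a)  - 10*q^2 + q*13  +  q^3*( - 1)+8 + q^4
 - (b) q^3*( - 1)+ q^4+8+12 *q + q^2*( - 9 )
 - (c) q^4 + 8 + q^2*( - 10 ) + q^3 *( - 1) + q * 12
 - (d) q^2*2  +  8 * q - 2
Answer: c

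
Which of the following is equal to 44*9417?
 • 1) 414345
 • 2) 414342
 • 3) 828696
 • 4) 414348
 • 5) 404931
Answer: 4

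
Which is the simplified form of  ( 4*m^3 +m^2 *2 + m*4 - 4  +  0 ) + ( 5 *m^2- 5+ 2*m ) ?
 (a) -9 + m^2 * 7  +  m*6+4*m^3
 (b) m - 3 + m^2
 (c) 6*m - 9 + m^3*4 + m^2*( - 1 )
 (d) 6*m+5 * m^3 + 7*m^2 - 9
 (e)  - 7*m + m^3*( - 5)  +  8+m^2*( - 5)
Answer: a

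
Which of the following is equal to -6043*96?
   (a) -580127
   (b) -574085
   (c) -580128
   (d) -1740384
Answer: c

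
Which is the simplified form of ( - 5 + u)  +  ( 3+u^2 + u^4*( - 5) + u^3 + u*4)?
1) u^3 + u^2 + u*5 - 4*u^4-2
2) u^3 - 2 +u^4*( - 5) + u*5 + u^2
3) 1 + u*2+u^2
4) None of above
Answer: 2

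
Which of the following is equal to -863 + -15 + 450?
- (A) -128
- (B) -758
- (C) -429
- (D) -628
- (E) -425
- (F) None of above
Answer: F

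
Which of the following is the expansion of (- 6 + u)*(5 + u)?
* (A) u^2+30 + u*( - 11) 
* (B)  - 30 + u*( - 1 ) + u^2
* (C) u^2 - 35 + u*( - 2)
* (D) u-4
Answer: B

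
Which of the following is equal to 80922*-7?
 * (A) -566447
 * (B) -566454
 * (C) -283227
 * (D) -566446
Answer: B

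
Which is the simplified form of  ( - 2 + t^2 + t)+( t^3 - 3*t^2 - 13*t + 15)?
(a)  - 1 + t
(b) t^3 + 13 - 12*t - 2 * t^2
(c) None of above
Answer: b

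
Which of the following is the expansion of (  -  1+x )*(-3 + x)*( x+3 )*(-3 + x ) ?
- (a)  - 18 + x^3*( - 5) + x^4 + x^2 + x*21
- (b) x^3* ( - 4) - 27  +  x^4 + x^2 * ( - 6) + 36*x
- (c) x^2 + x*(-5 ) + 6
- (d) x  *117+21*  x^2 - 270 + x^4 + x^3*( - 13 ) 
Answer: b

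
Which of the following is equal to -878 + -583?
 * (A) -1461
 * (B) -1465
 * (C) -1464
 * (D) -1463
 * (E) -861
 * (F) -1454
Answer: A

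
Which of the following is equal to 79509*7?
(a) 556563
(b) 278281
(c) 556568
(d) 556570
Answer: a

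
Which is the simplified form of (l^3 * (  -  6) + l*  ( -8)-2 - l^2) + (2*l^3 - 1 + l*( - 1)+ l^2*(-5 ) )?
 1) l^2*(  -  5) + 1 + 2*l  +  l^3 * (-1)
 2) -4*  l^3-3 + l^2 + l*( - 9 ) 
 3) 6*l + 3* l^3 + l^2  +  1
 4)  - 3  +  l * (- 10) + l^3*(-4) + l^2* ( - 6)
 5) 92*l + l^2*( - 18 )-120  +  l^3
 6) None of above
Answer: 6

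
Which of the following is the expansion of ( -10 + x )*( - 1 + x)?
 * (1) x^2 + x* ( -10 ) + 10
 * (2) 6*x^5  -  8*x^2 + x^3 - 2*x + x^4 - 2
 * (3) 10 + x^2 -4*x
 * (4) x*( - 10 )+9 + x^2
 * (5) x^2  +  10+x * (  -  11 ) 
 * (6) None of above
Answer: 5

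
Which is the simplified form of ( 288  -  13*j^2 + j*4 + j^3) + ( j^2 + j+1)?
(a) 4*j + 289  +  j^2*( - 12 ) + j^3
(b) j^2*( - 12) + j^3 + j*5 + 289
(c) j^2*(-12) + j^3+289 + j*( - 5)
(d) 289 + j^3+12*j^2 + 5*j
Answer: b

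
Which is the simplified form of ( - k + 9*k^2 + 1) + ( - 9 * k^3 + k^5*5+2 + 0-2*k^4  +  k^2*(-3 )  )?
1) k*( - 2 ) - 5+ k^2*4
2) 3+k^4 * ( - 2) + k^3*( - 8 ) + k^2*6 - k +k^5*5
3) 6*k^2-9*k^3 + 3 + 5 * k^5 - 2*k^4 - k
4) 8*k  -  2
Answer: 3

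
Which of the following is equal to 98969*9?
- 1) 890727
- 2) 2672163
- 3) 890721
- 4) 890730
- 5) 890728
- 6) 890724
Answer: 3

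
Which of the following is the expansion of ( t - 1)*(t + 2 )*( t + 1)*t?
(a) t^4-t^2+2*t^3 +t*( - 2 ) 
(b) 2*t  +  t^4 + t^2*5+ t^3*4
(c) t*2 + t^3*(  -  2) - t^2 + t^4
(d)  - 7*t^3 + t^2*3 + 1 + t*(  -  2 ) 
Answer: a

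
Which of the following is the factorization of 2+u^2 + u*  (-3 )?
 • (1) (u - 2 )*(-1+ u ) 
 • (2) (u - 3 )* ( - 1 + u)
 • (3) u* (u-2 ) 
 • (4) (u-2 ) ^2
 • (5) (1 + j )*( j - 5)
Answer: 1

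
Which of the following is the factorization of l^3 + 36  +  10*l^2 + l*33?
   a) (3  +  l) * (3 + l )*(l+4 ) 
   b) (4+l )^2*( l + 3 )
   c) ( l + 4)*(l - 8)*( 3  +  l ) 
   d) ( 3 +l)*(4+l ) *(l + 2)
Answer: a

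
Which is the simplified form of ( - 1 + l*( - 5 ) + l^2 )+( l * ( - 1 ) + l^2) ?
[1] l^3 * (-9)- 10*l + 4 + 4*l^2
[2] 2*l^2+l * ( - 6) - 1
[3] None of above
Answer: 2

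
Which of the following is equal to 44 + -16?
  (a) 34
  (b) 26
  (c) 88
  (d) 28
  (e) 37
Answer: d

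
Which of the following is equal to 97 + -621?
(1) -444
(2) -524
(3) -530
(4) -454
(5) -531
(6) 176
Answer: 2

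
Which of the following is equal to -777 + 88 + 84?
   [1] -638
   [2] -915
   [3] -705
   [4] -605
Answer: 4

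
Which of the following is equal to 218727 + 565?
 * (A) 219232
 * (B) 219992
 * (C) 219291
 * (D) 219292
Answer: D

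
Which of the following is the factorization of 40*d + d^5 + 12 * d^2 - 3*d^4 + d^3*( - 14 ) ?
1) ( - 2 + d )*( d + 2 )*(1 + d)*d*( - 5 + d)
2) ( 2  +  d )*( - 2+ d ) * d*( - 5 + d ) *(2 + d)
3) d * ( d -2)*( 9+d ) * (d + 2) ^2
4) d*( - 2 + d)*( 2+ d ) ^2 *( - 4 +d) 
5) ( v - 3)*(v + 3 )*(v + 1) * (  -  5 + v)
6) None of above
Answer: 2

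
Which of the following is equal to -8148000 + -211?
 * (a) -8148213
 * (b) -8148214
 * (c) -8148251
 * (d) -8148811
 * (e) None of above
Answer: e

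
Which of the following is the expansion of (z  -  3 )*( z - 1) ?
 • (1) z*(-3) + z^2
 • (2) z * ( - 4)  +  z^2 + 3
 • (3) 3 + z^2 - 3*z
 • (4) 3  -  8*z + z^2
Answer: 2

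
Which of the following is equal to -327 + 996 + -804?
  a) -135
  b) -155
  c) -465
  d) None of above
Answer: a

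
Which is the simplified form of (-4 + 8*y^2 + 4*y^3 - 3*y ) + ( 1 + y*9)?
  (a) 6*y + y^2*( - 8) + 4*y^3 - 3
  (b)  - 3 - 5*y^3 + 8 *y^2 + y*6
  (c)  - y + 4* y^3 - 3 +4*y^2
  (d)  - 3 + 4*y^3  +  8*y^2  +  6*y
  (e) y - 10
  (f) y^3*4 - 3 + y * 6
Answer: d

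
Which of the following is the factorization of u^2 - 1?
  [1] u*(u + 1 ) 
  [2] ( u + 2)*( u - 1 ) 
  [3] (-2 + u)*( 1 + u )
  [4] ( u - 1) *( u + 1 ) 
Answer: 4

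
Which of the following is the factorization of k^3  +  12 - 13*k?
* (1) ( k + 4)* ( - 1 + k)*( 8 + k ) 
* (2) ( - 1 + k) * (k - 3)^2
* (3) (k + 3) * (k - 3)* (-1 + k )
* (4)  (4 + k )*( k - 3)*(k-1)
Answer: 4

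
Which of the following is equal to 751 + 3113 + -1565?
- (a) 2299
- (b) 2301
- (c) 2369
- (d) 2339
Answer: a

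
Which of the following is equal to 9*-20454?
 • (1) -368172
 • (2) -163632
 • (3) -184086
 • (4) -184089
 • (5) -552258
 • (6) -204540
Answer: 3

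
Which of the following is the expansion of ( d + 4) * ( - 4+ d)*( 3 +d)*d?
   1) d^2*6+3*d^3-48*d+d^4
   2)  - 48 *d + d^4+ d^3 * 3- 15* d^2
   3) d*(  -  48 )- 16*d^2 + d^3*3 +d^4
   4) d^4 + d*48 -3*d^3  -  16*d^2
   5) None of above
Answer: 3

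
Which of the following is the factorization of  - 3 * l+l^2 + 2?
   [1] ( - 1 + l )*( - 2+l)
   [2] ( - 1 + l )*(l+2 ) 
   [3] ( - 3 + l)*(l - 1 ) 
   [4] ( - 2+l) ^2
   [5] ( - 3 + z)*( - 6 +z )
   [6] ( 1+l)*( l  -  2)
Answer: 1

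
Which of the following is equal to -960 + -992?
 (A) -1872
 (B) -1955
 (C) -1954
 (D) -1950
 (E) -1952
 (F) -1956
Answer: E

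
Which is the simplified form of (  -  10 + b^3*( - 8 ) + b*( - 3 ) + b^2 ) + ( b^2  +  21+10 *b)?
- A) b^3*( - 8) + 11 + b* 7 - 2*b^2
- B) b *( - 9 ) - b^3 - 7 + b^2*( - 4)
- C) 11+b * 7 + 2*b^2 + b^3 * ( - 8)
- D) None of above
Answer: C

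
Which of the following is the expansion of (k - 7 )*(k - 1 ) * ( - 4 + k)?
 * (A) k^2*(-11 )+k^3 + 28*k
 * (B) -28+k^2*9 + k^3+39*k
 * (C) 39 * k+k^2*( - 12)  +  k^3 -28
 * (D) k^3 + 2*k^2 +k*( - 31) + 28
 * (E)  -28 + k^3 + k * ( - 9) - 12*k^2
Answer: C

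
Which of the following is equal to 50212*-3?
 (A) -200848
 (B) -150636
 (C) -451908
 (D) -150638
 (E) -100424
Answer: B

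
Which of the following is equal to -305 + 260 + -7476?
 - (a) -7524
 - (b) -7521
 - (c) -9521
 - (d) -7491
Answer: b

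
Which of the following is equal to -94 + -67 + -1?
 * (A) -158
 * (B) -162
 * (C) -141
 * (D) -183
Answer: B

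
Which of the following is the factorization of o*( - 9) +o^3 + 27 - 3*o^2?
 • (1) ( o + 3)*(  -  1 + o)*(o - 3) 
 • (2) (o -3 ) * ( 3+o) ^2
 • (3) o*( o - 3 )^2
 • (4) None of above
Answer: 4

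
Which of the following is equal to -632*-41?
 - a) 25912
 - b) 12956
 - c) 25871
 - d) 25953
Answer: a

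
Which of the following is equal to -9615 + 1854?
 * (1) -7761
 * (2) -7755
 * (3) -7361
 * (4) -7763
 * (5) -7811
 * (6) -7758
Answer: 1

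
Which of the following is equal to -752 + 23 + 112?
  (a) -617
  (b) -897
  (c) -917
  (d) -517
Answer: a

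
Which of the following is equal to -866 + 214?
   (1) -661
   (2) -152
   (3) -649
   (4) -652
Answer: 4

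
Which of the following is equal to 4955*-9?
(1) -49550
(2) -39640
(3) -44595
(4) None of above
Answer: 3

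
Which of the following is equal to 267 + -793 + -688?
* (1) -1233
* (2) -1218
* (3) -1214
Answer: 3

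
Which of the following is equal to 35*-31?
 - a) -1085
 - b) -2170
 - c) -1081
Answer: a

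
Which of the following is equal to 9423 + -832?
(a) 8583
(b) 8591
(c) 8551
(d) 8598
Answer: b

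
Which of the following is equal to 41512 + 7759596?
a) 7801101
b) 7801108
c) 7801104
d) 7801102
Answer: b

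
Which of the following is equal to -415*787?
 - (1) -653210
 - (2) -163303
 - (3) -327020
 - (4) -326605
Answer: 4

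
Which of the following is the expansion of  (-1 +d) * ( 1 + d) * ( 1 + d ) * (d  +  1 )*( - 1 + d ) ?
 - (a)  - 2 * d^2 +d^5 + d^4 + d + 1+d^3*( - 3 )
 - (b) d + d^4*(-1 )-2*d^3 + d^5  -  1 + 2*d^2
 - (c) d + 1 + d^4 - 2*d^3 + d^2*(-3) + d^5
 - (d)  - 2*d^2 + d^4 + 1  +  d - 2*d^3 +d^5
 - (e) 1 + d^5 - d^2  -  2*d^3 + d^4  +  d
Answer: d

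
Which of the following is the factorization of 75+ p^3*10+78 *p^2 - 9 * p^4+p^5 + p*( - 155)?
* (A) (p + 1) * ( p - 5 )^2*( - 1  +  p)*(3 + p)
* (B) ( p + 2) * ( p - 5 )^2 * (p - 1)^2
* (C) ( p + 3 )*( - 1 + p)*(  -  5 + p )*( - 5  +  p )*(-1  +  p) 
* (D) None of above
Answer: C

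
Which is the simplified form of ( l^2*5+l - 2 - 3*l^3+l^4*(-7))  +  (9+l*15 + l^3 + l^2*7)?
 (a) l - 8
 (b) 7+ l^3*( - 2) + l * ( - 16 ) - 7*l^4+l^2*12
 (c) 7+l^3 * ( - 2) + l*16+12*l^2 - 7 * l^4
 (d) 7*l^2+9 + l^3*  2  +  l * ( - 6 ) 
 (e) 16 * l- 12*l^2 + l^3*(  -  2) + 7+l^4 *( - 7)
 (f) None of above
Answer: c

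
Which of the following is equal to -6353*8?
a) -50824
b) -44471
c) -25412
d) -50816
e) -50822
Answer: a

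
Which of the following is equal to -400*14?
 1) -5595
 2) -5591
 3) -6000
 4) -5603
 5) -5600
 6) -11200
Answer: 5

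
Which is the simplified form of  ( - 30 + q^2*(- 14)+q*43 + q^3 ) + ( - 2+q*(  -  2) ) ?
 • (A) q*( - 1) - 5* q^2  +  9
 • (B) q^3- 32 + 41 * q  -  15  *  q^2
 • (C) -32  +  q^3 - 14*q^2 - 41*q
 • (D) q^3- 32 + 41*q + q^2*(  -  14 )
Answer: D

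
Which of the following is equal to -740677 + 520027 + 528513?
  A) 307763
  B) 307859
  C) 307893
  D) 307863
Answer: D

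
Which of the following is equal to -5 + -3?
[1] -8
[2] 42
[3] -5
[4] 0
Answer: 1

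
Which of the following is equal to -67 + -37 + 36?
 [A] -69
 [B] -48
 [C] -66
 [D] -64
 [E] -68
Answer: E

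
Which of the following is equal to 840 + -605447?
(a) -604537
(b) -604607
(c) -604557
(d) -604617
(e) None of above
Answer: b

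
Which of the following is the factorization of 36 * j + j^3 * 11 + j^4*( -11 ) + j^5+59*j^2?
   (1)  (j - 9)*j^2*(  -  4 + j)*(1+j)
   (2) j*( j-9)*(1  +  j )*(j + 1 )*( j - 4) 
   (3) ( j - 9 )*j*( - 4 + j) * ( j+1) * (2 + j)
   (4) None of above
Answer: 2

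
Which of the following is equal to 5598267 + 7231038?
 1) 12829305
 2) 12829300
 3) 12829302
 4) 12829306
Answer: 1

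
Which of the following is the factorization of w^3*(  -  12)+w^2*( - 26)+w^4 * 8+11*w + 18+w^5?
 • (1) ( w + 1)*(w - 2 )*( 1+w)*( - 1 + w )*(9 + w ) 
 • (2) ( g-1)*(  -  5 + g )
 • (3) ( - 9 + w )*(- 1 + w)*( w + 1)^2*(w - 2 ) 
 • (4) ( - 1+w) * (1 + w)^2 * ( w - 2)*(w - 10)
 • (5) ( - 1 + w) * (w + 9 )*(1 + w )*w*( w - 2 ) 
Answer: 1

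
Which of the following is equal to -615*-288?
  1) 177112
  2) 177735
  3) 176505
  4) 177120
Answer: 4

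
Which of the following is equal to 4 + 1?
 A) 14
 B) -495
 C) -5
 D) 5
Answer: D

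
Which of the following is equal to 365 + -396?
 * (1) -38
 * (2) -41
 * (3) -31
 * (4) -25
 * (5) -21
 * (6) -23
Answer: 3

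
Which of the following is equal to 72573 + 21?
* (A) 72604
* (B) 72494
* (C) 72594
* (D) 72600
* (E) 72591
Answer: C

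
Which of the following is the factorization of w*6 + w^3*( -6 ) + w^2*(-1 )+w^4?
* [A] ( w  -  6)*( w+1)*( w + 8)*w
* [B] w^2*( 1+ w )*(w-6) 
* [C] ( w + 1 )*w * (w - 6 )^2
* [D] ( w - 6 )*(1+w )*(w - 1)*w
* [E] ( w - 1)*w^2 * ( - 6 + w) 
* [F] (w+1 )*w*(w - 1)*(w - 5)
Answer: D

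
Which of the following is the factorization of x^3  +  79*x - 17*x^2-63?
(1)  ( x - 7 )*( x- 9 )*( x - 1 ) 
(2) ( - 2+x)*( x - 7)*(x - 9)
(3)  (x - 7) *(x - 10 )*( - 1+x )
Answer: 1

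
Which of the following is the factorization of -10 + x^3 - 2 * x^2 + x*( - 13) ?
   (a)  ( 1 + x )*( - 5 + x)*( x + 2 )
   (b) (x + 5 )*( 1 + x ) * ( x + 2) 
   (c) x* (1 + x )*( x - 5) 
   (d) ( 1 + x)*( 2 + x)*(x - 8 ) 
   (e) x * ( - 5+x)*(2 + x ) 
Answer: a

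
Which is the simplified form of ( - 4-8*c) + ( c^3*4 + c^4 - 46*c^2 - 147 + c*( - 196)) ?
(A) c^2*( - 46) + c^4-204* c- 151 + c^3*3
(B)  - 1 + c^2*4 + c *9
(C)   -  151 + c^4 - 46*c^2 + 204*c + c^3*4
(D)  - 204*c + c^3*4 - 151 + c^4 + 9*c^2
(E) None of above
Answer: E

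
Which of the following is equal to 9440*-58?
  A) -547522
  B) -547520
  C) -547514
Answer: B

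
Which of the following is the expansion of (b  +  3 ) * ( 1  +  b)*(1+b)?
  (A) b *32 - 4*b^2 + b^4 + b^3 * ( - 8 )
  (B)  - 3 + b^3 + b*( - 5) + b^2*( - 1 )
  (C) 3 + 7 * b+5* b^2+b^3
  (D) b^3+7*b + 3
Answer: C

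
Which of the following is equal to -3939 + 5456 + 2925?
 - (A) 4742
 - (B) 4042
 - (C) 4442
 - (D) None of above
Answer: C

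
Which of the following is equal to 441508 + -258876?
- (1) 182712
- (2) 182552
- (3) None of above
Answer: 3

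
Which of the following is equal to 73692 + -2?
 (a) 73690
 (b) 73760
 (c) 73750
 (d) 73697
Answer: a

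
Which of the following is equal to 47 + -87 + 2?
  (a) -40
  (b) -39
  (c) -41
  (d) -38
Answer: d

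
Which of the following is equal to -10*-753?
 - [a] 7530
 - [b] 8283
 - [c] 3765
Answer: a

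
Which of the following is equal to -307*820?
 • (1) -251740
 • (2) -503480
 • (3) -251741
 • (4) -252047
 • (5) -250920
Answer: 1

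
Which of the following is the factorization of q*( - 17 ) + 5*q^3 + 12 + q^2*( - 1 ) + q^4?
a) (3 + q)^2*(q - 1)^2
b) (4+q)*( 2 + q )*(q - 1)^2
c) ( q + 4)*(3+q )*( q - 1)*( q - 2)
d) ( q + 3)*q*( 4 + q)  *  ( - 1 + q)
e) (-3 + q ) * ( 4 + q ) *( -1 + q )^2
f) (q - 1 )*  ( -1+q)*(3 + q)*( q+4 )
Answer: f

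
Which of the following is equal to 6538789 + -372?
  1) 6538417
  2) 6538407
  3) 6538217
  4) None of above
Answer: 1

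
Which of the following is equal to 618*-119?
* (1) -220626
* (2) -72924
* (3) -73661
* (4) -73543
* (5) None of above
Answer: 5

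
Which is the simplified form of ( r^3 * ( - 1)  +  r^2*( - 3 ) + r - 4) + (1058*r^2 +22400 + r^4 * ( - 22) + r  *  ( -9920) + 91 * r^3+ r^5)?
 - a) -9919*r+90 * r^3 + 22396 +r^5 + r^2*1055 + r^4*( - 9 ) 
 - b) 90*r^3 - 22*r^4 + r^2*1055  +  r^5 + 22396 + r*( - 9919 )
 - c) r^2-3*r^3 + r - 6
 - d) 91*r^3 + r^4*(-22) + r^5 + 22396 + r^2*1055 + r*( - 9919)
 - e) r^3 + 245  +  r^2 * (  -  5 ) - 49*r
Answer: b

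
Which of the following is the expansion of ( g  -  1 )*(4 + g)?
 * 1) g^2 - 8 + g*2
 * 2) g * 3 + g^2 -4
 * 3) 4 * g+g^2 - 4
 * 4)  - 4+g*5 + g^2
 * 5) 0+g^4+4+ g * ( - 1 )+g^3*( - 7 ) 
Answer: 2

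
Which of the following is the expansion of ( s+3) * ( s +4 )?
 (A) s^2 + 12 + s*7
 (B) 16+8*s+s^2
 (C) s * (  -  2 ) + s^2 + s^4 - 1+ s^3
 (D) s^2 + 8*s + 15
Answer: A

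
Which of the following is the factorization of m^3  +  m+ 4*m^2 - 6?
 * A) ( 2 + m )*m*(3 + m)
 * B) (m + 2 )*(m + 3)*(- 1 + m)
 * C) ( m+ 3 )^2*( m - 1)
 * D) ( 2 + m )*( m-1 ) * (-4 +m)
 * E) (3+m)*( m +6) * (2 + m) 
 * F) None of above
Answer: B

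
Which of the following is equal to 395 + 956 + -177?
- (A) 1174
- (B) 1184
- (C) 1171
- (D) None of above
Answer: A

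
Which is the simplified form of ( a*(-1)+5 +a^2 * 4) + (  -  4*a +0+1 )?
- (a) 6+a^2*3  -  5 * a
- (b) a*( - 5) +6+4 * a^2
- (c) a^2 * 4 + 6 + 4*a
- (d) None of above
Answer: b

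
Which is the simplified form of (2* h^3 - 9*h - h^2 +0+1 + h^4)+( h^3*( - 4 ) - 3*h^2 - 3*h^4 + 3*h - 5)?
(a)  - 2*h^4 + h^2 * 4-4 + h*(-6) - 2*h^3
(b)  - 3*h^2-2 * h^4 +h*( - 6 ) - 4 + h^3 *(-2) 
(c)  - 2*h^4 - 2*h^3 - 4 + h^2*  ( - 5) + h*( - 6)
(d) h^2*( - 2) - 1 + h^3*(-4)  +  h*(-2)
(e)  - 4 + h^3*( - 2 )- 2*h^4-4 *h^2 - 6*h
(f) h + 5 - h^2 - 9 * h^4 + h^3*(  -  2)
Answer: e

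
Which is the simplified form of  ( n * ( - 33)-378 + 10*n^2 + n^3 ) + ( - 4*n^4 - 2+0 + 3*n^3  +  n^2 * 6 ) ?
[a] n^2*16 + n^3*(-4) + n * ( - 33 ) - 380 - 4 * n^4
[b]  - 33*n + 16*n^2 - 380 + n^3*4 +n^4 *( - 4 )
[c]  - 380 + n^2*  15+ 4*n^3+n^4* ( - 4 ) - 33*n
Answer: b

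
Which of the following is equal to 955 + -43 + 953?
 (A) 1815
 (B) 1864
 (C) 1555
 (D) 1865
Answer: D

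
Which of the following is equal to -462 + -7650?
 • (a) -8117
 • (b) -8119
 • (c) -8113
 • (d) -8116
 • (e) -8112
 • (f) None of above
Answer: e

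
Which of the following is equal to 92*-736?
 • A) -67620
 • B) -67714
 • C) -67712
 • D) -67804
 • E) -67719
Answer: C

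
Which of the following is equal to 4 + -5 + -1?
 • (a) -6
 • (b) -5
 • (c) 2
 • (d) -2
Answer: d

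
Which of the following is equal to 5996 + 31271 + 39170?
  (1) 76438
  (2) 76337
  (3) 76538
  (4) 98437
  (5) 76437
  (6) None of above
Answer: 5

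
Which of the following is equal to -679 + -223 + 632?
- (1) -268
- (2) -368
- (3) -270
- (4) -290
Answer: 3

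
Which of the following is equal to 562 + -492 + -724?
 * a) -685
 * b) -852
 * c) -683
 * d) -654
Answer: d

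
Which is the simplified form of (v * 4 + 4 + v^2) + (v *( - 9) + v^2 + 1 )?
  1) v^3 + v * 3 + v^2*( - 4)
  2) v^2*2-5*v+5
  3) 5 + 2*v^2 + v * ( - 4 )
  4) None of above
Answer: 2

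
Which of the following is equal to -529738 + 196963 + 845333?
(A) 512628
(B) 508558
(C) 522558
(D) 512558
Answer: D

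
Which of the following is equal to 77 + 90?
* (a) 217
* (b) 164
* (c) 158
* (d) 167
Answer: d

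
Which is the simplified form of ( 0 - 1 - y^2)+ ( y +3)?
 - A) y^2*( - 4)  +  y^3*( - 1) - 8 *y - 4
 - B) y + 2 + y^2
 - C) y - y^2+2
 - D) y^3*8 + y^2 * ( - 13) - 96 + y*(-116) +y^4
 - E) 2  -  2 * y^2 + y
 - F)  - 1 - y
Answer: C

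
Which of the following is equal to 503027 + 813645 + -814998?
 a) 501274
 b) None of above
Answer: b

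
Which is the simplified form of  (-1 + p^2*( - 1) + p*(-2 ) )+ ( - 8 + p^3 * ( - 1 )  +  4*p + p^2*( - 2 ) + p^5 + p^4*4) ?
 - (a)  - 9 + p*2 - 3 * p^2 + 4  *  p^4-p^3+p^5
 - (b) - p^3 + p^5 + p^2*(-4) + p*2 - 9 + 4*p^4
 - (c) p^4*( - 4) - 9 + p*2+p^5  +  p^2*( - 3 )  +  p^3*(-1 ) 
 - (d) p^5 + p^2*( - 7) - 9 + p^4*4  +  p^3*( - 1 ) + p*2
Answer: a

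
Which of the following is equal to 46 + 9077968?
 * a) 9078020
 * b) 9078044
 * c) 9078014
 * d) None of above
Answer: c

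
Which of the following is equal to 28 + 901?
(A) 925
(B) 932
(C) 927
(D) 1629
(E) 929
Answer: E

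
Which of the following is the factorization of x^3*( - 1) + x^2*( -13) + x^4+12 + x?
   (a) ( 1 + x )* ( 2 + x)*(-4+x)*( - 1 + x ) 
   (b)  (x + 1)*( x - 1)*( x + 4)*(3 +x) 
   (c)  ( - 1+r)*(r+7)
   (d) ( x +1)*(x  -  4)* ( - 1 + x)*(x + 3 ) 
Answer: d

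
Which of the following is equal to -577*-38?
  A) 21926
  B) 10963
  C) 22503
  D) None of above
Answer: A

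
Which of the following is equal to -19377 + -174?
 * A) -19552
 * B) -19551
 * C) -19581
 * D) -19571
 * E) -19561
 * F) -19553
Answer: B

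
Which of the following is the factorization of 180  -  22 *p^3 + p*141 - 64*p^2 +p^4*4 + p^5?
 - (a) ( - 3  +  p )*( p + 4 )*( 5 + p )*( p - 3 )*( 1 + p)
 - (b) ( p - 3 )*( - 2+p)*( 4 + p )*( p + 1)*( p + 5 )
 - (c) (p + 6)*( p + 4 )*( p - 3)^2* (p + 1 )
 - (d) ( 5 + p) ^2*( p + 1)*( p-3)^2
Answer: a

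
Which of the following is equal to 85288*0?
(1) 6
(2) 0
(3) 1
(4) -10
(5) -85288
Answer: 2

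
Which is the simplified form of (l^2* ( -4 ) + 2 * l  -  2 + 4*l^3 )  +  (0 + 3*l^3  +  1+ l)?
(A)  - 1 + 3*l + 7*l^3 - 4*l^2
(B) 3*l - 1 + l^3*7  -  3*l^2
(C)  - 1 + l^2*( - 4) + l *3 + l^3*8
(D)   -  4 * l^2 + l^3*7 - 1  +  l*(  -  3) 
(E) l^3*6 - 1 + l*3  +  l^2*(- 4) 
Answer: A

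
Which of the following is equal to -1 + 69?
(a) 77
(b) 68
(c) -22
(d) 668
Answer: b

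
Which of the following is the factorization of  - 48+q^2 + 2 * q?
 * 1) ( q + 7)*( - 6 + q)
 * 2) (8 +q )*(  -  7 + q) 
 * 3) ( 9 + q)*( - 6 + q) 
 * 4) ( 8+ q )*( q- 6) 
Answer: 4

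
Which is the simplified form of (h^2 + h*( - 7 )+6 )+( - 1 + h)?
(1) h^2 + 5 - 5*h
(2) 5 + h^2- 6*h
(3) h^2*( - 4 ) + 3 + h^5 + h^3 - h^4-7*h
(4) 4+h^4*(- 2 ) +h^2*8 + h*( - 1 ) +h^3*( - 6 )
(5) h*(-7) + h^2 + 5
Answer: 2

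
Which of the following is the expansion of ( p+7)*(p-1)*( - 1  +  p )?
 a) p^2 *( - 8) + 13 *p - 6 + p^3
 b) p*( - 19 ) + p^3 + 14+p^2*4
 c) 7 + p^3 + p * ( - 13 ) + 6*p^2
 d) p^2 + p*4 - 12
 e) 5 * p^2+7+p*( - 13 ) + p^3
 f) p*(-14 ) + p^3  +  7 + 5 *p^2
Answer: e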